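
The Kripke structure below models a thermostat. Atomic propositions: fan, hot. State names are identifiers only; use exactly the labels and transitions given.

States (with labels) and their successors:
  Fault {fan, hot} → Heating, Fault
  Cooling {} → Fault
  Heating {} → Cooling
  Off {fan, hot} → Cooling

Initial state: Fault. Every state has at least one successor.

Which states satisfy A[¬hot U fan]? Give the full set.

States satisfying ¬hot: {Cooling, Heating}.
States satisfying fan: {Fault, Off}.
States satisfying A[¬hot U fan]: {Fault, Cooling, Heating, Off}.

{Fault, Cooling, Heating, Off}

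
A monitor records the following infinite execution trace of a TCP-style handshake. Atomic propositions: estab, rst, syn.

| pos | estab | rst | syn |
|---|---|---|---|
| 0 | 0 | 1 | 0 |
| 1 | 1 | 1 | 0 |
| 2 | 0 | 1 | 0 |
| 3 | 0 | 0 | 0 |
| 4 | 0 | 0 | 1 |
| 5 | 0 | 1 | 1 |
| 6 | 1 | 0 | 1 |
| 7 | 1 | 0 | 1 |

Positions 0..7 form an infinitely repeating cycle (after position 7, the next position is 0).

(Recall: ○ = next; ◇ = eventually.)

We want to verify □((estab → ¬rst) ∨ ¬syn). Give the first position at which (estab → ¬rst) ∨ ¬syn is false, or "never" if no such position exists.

(estab → ¬rst) ∨ ¬syn holds at every position 0..7, and those are all the positions the trace ever visits, so the invariant □((estab → ¬rst) ∨ ¬syn) is never violated.

never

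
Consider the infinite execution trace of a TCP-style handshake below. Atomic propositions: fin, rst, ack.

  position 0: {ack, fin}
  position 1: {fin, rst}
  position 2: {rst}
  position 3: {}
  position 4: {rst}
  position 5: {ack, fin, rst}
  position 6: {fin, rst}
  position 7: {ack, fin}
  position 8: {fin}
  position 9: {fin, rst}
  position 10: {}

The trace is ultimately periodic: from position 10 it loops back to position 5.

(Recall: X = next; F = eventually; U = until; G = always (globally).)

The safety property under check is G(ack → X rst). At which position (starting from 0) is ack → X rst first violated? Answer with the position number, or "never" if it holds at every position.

7

Check ack → X rst at each position in order: 0 ✓, 1 ✓, 2 ✓, 3 ✓, 4 ✓, 5 ✓, 6 ✓.
At position 7 the labels are {ack, fin} and the next position 8 has {fin}, so ack → X rst is false there. This is the first violation.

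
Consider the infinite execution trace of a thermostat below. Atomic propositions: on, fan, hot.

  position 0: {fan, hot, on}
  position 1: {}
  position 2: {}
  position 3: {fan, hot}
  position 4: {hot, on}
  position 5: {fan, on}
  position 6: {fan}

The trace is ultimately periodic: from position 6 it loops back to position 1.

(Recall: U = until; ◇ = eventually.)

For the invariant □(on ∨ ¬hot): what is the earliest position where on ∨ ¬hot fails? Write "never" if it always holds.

3

Check on ∨ ¬hot at each position in order: 0 ✓, 1 ✓, 2 ✓.
At position 3 the labels are {fan, hot}, so on ∨ ¬hot is false there. This is the first violation.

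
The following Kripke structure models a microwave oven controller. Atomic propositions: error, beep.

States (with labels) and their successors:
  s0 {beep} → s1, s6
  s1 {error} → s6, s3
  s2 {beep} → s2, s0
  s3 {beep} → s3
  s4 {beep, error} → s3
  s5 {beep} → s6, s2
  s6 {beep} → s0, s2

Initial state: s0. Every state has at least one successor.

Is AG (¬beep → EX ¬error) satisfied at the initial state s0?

Yes

States satisfying ¬beep → EX ¬error: {s0, s1, s2, s3, s4, s5, s6}.
States satisfying AG (¬beep → EX ¬error): {s0, s1, s2, s3, s4, s5, s6}.
Every state reachable from s0 satisfies ¬beep → EX ¬error.
s0 ∈ Sat(AG (¬beep → EX ¬error)).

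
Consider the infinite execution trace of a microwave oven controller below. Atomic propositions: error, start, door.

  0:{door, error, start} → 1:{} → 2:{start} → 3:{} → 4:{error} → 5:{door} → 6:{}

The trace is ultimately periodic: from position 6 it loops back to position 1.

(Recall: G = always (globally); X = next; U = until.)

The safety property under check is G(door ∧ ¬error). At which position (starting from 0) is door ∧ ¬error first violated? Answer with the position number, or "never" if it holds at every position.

0

At position 0 the labels are {door, error, start}, so door ∧ ¬error is false there. This is the first violation.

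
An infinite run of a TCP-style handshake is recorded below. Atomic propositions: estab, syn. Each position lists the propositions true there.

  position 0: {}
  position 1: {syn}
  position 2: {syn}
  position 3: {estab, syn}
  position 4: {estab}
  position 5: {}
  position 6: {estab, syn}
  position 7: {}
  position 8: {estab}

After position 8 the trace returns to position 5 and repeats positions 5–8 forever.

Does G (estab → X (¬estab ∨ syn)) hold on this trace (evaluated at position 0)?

estab → X (¬estab ∨ syn) must hold at every position from 0 onward. It fails at position 3, so G (estab → X (¬estab ∨ syn)) is false.
Positions where estab holds: 3, 4, 6, 8.
Check X (¬estab ∨ syn) at each: 3→fails, 4→ok, 6→ok, 8→ok.

Does not hold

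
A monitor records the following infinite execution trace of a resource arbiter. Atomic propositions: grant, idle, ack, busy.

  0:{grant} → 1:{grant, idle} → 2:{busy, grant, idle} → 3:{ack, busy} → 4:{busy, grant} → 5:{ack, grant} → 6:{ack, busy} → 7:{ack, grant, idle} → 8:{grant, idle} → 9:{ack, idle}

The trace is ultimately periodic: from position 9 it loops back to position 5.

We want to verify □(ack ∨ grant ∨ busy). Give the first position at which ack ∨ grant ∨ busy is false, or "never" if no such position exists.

never

ack ∨ grant ∨ busy holds at every position 0..9, and those are all the positions the trace ever visits, so the invariant □(ack ∨ grant ∨ busy) is never violated.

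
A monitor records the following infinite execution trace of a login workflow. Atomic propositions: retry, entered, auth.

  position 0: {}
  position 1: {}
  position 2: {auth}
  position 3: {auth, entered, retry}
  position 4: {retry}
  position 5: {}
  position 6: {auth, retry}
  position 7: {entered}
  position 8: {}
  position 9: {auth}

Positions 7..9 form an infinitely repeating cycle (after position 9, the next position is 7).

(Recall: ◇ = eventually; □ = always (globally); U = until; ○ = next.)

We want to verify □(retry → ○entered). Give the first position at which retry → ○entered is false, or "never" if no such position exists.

3

Check retry → ○entered at each position in order: 0 ✓, 1 ✓, 2 ✓.
At position 3 the labels are {auth, entered, retry} and the next position 4 has {retry}, so retry → ○entered is false there. This is the first violation.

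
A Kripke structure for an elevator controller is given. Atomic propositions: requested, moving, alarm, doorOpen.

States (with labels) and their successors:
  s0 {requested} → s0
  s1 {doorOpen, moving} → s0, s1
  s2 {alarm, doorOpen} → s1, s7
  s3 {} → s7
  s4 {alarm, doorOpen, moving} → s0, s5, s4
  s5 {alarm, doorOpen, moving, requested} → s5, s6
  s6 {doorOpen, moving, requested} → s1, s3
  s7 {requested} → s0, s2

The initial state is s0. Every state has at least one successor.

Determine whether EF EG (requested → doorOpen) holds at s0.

States satisfying EG (requested → doorOpen): {s1, s2, s4, s5, s6}.
States satisfying EF EG (requested → doorOpen): {s1, s2, s3, s4, s5, s6, s7}.
No suitable path/successor from s0 witnesses the formula.
s0 ∉ Sat(EF EG (requested → doorOpen)).

Violated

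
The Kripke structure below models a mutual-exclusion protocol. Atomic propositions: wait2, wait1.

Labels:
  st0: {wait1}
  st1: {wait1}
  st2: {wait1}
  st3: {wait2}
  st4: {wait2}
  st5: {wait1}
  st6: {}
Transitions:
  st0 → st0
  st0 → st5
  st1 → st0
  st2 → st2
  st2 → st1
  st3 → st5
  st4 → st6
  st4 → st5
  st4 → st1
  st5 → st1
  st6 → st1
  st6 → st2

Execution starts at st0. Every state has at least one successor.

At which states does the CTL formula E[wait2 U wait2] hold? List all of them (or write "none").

{st3, st4}

States satisfying wait2: {st3, st4}.
States satisfying E[wait2 U wait2]: {st3, st4}.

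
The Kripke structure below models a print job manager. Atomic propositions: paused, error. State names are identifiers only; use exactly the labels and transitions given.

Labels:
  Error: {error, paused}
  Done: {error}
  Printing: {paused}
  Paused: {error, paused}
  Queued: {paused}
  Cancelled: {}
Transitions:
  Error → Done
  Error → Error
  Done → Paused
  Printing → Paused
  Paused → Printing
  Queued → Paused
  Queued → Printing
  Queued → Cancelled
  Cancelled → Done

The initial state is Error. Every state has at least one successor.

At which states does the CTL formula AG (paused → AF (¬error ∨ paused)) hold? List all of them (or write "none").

States satisfying paused → AF (¬error ∨ paused): {Error, Done, Printing, Paused, Queued, Cancelled}.
States satisfying AG (paused → AF (¬error ∨ paused)): {Error, Done, Printing, Paused, Queued, Cancelled}.

{Error, Done, Printing, Paused, Queued, Cancelled}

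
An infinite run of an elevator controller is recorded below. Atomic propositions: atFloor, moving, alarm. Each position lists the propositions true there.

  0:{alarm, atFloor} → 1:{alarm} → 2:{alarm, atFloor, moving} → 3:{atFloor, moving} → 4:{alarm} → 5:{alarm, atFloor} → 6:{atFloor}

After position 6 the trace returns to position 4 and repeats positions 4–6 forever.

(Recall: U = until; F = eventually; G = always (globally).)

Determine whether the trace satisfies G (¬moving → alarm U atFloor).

¬moving → alarm U atFloor holds at every position 0..6, and those are all positions ever visited, so G (¬moving → alarm U atFloor) holds.
Positions where ¬moving holds: 0, 1, 4, 5, 6.
Check alarm U atFloor at each: 0→ok, 1→ok, 4→ok, 5→ok, 6→ok.

Satisfied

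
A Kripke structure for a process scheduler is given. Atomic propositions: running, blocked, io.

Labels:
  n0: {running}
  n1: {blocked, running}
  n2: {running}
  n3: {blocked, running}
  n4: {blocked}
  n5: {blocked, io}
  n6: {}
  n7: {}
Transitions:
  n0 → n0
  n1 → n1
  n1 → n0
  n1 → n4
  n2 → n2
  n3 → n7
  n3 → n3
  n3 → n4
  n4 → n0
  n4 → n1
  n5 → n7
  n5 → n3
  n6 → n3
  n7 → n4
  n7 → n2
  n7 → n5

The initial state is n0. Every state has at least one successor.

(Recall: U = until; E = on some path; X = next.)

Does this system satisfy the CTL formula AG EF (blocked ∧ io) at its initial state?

States satisfying EF (blocked ∧ io): {n3, n5, n6, n7}.
States satisfying AG EF (blocked ∧ io): ∅.
n0 is reachable from n0 and violates EF (blocked ∧ io), so AG fails at n0.
n0 ∉ Sat(AG EF (blocked ∧ io)).

No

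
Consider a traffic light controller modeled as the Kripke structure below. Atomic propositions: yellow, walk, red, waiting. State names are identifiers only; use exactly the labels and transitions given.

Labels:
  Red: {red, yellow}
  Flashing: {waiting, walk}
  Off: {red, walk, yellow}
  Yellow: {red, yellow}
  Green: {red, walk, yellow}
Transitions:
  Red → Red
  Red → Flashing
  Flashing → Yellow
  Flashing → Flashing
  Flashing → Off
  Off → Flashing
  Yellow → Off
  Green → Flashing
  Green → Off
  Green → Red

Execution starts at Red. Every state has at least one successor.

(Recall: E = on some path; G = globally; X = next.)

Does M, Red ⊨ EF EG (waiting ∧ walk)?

Satisfied

States satisfying EG (waiting ∧ walk): {Flashing}.
States satisfying EF EG (waiting ∧ walk): {Red, Flashing, Off, Yellow, Green}.
Some path from Red reaches a state where EG (waiting ∧ walk) holds.
Red ∈ Sat(EF EG (waiting ∧ walk)).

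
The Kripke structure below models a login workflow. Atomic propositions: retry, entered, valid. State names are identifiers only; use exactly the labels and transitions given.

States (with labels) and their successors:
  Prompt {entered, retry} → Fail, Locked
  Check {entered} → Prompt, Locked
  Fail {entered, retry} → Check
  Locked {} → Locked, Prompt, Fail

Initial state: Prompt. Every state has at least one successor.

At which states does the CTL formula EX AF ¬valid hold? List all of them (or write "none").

{Prompt, Check, Fail, Locked}

States satisfying AF ¬valid: {Prompt, Check, Fail, Locked}.
States satisfying EX AF ¬valid: {Prompt, Check, Fail, Locked}.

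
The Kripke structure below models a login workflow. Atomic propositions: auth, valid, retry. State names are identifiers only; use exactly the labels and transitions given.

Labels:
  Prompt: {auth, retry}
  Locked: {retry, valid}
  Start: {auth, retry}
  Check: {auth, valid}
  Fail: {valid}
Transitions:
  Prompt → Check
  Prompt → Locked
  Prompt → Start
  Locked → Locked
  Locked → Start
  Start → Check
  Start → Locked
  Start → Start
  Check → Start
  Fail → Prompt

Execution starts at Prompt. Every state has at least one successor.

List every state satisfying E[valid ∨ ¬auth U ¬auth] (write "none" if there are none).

States satisfying valid ∨ ¬auth: {Locked, Check, Fail}.
States satisfying ¬auth: {Locked, Fail}.
States satisfying E[valid ∨ ¬auth U ¬auth]: {Locked, Fail}.

{Locked, Fail}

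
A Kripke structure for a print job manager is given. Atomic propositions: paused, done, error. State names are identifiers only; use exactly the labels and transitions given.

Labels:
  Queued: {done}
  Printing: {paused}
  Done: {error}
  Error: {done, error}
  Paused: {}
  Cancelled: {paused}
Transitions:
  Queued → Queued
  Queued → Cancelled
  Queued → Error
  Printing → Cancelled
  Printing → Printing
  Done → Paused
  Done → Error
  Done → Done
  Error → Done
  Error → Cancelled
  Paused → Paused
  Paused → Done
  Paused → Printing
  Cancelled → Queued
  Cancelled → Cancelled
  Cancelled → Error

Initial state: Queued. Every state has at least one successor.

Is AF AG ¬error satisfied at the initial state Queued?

States satisfying AG ¬error: ∅.
States satisfying AF AG ¬error: ∅.
There is a path from Queued along which AG ¬error never holds.
Queued ∉ Sat(AF AG ¬error).

Violated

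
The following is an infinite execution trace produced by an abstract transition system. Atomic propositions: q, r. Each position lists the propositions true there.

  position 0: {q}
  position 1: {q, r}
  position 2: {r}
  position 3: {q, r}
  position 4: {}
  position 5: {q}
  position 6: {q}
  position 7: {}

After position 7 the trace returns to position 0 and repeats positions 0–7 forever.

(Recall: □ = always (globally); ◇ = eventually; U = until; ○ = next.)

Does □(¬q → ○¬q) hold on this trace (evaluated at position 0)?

Violated

¬q → ○¬q must hold at every position from 0 onward. It fails at position 2, so □(¬q → ○¬q) is false.
Positions where ¬q holds: 2, 4, 7.
Check ○¬q at each: 2→fails, 4→fails, 7→fails.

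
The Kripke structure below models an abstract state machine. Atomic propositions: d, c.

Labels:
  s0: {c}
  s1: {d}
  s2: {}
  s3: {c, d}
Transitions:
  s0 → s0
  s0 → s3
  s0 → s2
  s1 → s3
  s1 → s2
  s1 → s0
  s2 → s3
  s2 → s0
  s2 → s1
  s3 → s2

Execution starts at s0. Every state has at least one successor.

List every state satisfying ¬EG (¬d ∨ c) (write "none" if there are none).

States satisfying ¬d ∨ c: {s0, s2, s3}.
States satisfying EG (¬d ∨ c): {s0, s2, s3}.
States satisfying ¬EG (¬d ∨ c): {s1}.

{s1}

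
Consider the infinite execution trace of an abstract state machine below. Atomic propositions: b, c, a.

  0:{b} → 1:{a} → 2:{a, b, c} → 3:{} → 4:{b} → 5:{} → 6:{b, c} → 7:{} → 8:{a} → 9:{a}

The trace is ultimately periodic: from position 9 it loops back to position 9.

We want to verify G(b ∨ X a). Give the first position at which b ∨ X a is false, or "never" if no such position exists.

3

Check b ∨ X a at each position in order: 0 ✓, 1 ✓, 2 ✓.
At position 3 the labels are {} and the next position 4 has {b}, so b ∨ X a is false there. This is the first violation.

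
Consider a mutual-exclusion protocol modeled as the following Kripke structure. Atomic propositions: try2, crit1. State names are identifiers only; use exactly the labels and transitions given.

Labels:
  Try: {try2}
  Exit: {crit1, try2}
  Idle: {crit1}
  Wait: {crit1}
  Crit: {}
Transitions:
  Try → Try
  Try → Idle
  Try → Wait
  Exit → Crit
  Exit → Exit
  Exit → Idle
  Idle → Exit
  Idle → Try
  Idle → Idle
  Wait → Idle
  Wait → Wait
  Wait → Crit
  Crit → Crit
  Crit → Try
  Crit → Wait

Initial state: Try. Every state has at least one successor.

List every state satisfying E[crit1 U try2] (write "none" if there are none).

States satisfying crit1: {Exit, Idle, Wait}.
States satisfying try2: {Try, Exit}.
States satisfying E[crit1 U try2]: {Try, Exit, Idle, Wait}.

{Try, Exit, Idle, Wait}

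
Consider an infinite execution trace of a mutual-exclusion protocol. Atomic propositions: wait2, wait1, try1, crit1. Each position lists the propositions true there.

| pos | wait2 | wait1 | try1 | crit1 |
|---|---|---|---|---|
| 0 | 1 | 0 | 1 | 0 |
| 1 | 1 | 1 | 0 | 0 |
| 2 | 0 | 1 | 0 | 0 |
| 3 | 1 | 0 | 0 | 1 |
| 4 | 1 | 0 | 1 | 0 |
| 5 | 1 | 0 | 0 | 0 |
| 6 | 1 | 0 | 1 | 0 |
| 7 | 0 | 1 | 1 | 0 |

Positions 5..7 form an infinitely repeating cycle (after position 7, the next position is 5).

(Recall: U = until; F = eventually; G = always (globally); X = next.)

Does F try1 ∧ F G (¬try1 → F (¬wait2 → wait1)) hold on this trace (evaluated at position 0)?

Yes

try1 holds at position 0, which is reachable from 0, so F try1 holds.
G (¬try1 → F (¬wait2 → wait1)) holds at position 0, which is reachable from 0, so F G (¬try1 → F (¬wait2 → wait1)) holds.
At position 0: F try1 is true; F G (¬try1 → F (¬wait2 → wait1)) is true; so F try1 ∧ F G (¬try1 → F (¬wait2 → wait1)) is true.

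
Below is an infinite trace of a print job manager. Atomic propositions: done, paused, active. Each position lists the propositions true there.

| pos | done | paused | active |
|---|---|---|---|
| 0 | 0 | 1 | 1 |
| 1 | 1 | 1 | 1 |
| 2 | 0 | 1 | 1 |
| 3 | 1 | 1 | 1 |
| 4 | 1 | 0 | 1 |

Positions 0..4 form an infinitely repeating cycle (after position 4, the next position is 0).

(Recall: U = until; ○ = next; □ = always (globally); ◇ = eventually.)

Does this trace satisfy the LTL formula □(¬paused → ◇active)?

¬paused → ◇active holds at every position 0..4, and those are all positions ever visited, so □(¬paused → ◇active) holds.
Positions where ¬paused holds: 4.
Check ◇active at each: 4→ok.

Satisfied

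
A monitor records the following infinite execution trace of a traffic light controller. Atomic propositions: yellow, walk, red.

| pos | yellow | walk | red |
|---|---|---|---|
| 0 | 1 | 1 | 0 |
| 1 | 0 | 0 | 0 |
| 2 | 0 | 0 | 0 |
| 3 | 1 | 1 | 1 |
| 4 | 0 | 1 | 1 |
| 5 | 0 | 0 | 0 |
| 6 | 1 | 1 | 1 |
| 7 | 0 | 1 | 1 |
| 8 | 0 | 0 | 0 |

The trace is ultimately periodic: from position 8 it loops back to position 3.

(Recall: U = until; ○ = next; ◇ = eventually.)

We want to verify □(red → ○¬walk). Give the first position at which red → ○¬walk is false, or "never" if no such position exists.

Check red → ○¬walk at each position in order: 0 ✓, 1 ✓, 2 ✓.
At position 3 the labels are {red, walk, yellow} and the next position 4 has {red, walk}, so red → ○¬walk is false there. This is the first violation.

3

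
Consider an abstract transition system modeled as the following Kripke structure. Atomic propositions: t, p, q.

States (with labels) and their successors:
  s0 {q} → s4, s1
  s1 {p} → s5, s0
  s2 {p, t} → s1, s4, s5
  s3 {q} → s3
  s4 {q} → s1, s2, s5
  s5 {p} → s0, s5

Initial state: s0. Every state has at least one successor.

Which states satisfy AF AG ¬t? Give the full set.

States satisfying AG ¬t: {s3}.
States satisfying AF AG ¬t: {s3}.

{s3}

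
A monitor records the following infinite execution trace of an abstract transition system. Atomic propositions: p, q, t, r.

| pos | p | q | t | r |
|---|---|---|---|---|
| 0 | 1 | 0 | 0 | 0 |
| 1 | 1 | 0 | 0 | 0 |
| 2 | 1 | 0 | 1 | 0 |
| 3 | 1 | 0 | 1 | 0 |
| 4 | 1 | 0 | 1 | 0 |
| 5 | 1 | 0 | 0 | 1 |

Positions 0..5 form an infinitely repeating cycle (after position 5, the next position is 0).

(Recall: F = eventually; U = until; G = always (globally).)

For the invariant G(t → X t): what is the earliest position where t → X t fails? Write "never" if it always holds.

Check t → X t at each position in order: 0 ✓, 1 ✓, 2 ✓, 3 ✓.
At position 4 the labels are {p, t} and the next position 5 has {p, r}, so t → X t is false there. This is the first violation.

4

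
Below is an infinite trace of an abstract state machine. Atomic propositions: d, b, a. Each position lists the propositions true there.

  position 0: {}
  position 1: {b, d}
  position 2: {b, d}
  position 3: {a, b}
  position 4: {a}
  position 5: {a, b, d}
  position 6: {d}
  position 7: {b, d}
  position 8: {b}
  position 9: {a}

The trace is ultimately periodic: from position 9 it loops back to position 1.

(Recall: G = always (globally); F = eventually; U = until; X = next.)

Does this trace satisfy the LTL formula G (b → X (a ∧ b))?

No

b → X (a ∧ b) must hold at every position from 0 onward. It fails at position 1, so G (b → X (a ∧ b)) is false.
Positions where b holds: 1, 2, 3, 5, 7, 8.
Check X (a ∧ b) at each: 1→fails, 2→ok, 3→fails, 5→fails, 7→fails, 8→fails.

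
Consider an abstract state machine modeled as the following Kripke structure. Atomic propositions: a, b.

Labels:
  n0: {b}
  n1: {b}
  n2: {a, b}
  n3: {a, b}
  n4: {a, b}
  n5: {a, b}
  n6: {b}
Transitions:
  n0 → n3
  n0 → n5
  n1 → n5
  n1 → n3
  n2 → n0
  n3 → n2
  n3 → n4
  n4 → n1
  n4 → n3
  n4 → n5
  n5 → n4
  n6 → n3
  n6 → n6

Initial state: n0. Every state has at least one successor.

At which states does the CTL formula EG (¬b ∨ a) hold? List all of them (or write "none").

{n3, n4, n5}

States satisfying ¬b ∨ a: {n2, n3, n4, n5}.
States satisfying EG (¬b ∨ a): {n3, n4, n5}.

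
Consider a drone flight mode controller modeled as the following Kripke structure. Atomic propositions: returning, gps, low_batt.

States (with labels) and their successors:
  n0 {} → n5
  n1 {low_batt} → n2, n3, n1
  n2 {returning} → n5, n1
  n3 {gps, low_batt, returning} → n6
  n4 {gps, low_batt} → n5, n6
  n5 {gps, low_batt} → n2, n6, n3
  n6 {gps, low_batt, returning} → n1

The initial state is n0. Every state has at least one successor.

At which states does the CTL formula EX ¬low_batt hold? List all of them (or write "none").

States satisfying ¬low_batt: {n0, n2}.
States satisfying EX ¬low_batt: {n1, n5}.

{n1, n5}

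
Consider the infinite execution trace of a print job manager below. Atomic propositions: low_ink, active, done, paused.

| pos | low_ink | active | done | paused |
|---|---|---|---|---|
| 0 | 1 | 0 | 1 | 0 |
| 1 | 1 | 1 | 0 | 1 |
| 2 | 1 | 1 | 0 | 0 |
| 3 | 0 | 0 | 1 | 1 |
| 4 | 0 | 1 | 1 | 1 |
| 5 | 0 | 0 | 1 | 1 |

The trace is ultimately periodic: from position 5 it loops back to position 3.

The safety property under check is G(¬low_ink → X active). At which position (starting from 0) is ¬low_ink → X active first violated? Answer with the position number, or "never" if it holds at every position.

4

Check ¬low_ink → X active at each position in order: 0 ✓, 1 ✓, 2 ✓, 3 ✓.
At position 4 the labels are {active, done, paused} and the next position 5 has {done, paused}, so ¬low_ink → X active is false there. This is the first violation.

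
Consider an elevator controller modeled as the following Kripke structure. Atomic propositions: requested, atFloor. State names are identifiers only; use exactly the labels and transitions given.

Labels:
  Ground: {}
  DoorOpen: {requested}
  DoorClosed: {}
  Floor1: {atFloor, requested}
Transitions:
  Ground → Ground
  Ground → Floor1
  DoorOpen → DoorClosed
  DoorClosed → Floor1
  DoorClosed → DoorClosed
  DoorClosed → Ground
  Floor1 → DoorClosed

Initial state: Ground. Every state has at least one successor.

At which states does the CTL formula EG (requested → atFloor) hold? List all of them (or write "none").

{Ground, DoorClosed, Floor1}

States satisfying requested → atFloor: {Ground, DoorClosed, Floor1}.
States satisfying EG (requested → atFloor): {Ground, DoorClosed, Floor1}.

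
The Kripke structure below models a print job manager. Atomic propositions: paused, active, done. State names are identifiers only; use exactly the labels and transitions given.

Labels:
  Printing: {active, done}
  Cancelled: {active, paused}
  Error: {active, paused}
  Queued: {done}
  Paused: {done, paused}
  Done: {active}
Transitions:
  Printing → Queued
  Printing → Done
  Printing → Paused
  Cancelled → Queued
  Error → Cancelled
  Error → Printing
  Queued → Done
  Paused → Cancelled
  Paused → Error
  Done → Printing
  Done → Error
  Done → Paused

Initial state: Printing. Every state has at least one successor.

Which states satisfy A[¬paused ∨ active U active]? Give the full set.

States satisfying ¬paused ∨ active: {Printing, Cancelled, Error, Queued, Done}.
States satisfying active: {Printing, Cancelled, Error, Done}.
States satisfying A[¬paused ∨ active U active]: {Printing, Cancelled, Error, Queued, Done}.

{Printing, Cancelled, Error, Queued, Done}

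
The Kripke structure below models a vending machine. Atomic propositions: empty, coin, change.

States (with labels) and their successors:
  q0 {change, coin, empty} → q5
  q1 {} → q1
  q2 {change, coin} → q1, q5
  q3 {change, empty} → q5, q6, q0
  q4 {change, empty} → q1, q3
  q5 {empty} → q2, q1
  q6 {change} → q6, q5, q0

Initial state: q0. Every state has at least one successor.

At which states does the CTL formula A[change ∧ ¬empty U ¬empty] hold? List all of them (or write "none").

States satisfying change ∧ ¬empty: {q2, q6}.
States satisfying ¬empty: {q1, q2, q6}.
States satisfying A[change ∧ ¬empty U ¬empty]: {q1, q2, q6}.

{q1, q2, q6}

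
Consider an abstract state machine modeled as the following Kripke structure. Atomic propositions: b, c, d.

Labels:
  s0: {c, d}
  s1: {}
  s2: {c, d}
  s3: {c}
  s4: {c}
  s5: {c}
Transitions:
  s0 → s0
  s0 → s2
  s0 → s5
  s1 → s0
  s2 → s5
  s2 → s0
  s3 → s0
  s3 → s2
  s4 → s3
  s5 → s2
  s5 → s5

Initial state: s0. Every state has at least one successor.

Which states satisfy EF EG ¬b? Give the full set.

{s0, s1, s2, s3, s4, s5}

States satisfying EG ¬b: {s0, s1, s2, s3, s4, s5}.
States satisfying EF EG ¬b: {s0, s1, s2, s3, s4, s5}.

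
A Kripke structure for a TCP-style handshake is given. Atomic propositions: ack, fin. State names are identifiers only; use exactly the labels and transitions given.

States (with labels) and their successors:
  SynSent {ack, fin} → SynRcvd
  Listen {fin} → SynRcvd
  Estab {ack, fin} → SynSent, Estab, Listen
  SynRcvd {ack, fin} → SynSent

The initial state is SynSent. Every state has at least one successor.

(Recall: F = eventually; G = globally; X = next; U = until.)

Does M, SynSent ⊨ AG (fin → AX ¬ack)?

States satisfying fin → AX ¬ack: ∅.
States satisfying AG (fin → AX ¬ack): ∅.
SynRcvd is reachable from SynSent and violates fin → AX ¬ack, so AG fails at SynSent.
SynSent ∉ Sat(AG (fin → AX ¬ack)).

No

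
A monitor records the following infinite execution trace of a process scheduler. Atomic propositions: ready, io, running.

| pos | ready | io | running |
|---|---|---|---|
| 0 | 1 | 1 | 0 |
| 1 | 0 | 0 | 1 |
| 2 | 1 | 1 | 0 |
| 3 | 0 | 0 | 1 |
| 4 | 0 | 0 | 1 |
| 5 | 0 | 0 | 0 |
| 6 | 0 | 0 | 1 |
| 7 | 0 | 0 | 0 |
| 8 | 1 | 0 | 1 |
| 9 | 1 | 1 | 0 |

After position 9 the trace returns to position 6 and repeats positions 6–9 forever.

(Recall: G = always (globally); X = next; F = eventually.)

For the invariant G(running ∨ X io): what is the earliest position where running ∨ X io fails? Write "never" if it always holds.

At position 0 the labels are {io, ready} and the next position 1 has {running}, so running ∨ X io is false there. This is the first violation.

0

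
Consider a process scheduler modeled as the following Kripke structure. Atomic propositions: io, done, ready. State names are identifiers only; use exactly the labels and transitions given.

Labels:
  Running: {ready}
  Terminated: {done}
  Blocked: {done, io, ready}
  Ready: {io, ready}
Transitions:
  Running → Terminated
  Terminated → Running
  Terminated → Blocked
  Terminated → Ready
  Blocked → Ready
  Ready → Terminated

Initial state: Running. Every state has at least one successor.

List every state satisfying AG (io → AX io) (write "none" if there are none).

States satisfying io → AX io: {Running, Terminated, Blocked}.
States satisfying AG (io → AX io): ∅.

none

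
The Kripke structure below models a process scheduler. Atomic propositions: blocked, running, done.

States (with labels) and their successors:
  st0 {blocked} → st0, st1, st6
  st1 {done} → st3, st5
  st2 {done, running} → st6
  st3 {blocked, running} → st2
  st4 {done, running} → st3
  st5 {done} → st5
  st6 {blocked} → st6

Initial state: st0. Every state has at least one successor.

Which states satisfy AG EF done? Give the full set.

{st5}

States satisfying EF done: {st0, st1, st2, st3, st4, st5}.
States satisfying AG EF done: {st5}.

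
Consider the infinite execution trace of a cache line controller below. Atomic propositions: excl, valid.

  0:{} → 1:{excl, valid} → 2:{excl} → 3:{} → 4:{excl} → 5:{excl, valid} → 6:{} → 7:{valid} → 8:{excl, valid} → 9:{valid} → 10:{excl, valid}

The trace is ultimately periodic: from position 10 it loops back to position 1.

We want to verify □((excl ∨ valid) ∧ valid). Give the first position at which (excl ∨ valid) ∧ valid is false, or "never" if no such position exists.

At position 0 the labels are {}, so (excl ∨ valid) ∧ valid is false there. This is the first violation.

0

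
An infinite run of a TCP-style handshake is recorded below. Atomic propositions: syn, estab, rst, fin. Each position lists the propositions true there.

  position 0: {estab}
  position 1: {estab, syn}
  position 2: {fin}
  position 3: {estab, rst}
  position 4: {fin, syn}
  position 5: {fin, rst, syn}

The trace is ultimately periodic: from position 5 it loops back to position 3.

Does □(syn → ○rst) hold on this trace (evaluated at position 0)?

Violated

syn → ○rst must hold at every position from 0 onward. It fails at position 1, so □(syn → ○rst) is false.
Positions where syn holds: 1, 4, 5.
Check ○rst at each: 1→fails, 4→ok, 5→ok.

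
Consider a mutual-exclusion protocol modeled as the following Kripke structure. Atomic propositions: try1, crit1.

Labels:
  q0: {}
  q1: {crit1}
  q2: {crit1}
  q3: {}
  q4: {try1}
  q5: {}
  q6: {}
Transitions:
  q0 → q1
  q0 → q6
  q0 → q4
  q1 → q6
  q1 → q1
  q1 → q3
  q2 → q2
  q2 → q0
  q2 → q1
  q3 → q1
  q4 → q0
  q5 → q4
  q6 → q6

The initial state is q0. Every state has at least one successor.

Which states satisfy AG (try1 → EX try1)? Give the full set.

{q1, q3, q6}

States satisfying try1 → EX try1: {q0, q1, q2, q3, q5, q6}.
States satisfying AG (try1 → EX try1): {q1, q3, q6}.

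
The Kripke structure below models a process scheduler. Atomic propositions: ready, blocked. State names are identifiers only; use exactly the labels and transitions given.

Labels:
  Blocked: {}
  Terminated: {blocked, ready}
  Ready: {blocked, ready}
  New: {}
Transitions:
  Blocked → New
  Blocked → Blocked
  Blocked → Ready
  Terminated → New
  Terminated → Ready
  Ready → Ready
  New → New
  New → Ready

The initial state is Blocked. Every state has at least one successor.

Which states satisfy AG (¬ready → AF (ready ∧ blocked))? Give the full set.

States satisfying ¬ready → AF (ready ∧ blocked): {Terminated, Ready}.
States satisfying AG (¬ready → AF (ready ∧ blocked)): {Ready}.

{Ready}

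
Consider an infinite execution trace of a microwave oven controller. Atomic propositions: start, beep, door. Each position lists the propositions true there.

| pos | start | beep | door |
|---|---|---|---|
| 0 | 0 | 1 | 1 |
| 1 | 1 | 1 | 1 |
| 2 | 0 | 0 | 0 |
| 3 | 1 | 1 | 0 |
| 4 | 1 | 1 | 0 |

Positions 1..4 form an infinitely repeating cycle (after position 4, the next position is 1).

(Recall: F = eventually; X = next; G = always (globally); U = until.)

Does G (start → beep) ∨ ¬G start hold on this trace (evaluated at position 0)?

Yes

start → beep holds at every position 0..4, and those are all positions ever visited, so G (start → beep) holds.
Positions where start holds: 1, 3, 4.
Check beep at each: 1→ok, 3→ok, 4→ok.
At position 0: G (start → beep) is true; ¬G start is true; so G (start → beep) ∨ ¬G start is true.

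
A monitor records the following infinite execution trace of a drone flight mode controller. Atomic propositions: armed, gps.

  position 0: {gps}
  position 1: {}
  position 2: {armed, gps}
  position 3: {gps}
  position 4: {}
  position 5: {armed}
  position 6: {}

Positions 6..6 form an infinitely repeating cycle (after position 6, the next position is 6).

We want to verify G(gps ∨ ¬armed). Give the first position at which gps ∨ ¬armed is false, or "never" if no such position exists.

5

Check gps ∨ ¬armed at each position in order: 0 ✓, 1 ✓, 2 ✓, 3 ✓, 4 ✓.
At position 5 the labels are {armed}, so gps ∨ ¬armed is false there. This is the first violation.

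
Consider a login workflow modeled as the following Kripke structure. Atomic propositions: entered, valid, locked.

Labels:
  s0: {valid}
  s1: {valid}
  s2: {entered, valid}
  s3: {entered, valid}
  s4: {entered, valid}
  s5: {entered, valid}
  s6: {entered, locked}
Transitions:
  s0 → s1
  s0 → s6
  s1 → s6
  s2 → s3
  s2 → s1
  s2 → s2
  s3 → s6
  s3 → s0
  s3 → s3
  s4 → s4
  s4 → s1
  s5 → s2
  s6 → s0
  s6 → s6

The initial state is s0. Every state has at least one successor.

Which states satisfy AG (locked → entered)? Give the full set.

{s0, s1, s2, s3, s4, s5, s6}

States satisfying locked → entered: {s0, s1, s2, s3, s4, s5, s6}.
States satisfying AG (locked → entered): {s0, s1, s2, s3, s4, s5, s6}.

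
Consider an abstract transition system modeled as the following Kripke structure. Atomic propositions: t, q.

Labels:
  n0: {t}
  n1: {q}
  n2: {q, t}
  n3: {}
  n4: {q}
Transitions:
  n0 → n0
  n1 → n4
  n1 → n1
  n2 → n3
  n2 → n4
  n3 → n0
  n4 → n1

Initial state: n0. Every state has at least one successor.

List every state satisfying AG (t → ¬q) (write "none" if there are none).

States satisfying t → ¬q: {n0, n1, n3, n4}.
States satisfying AG (t → ¬q): {n0, n1, n3, n4}.

{n0, n1, n3, n4}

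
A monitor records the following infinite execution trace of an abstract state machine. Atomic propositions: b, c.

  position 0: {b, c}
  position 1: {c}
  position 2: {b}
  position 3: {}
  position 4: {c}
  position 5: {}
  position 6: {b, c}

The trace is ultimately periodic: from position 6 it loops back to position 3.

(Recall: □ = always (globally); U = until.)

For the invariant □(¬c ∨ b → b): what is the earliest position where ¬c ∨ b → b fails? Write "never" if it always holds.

3

Check ¬c ∨ b → b at each position in order: 0 ✓, 1 ✓, 2 ✓.
At position 3 the labels are {}, so ¬c ∨ b → b is false there. This is the first violation.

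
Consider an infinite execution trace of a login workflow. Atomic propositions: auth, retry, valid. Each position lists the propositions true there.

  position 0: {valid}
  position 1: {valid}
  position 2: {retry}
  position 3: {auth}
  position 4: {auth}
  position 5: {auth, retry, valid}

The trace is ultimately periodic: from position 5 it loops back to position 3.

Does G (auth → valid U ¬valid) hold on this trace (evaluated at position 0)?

auth → valid U ¬valid holds at every position 0..5, and those are all positions ever visited, so G (auth → valid U ¬valid) holds.
Positions where auth holds: 3, 4, 5.
Check valid U ¬valid at each: 3→ok, 4→ok, 5→ok.

Holds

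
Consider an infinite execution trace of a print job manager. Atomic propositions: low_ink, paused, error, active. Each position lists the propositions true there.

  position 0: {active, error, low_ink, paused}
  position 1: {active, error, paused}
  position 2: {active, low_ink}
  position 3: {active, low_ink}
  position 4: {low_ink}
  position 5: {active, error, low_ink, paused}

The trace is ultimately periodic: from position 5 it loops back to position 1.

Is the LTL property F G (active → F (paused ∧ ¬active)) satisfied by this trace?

G (active → F (paused ∧ ¬active)) is false at every position 0..5, so it never becomes true and F G (active → F (paused ∧ ¬active)) fails.

Violated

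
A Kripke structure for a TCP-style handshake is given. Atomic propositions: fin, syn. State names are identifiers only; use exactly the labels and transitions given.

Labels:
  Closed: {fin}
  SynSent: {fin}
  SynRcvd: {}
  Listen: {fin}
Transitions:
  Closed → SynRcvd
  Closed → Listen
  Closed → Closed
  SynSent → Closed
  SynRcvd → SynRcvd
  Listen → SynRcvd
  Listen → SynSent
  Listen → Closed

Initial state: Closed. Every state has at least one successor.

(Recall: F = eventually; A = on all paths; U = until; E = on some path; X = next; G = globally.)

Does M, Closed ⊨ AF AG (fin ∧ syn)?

Does not hold

States satisfying AG (fin ∧ syn): ∅.
States satisfying AF AG (fin ∧ syn): ∅.
There is a path from Closed along which AG (fin ∧ syn) never holds.
Closed ∉ Sat(AF AG (fin ∧ syn)).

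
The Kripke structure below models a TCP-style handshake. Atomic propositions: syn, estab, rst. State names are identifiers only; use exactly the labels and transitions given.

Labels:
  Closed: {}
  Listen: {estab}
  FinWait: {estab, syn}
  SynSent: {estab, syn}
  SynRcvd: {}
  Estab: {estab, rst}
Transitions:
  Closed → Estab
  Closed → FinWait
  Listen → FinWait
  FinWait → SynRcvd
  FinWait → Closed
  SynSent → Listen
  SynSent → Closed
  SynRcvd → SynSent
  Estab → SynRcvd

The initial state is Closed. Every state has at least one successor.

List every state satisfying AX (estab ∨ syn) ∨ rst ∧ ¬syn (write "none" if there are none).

{Closed, Listen, SynRcvd, Estab}

States satisfying estab ∨ syn: {Listen, FinWait, SynSent, Estab}.
States satisfying AX (estab ∨ syn): {Closed, Listen, SynRcvd}.
States satisfying ¬syn: {Closed, Listen, SynRcvd, Estab}.
States satisfying rst ∧ ¬syn: {Estab}.
States satisfying AX (estab ∨ syn) ∨ rst ∧ ¬syn: {Closed, Listen, SynRcvd, Estab}.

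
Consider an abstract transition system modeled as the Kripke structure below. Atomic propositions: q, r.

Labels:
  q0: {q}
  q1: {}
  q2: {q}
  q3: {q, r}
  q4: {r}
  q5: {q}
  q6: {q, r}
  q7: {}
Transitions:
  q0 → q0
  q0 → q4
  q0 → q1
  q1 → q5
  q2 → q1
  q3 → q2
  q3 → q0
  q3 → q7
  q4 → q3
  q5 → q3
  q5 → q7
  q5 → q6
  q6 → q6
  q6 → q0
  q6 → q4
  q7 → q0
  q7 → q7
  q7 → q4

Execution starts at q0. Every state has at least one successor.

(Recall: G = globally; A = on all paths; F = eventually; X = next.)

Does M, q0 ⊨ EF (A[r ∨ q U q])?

Yes

States satisfying A[r ∨ q U q]: {q0, q2, q3, q4, q5, q6}.
States satisfying EF (A[r ∨ q U q]): {q0, q1, q2, q3, q4, q5, q6, q7}.
Some path from q0 reaches a state where A[r ∨ q U q] holds.
q0 ∈ Sat(EF (A[r ∨ q U q])).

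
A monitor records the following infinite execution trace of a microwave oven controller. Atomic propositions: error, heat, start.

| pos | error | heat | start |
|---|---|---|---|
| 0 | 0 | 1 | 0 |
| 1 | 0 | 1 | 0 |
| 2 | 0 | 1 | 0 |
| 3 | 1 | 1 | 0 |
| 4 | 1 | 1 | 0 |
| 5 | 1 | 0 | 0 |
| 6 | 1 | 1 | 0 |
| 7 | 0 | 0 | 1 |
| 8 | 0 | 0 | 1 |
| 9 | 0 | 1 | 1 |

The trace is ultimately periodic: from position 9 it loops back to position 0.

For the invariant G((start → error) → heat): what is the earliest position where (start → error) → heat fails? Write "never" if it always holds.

5

Check (start → error) → heat at each position in order: 0 ✓, 1 ✓, 2 ✓, 3 ✓, 4 ✓.
At position 5 the labels are {error}, so (start → error) → heat is false there. This is the first violation.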